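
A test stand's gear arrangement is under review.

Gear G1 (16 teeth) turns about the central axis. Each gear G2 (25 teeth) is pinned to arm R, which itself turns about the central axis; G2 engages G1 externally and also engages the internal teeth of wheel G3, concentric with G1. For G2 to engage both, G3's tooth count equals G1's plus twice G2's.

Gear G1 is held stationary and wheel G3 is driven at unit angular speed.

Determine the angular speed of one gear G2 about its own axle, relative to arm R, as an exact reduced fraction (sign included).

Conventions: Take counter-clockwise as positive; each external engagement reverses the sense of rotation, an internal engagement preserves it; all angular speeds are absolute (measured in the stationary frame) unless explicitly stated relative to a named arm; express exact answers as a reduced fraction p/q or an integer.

528/1025

planetary set (16T centre, 25T on arm, 66T internal) — Willis relation
ring teeth: 16 + 2·25 = 66
16(ω_sun−ω_arm) = −66(ω_ring−ω_arm),  ω_sun = 0, ω_ring = 1
16(0−ω_arm) = −66(1−ω_arm)  ⇒  82·ω_arm = 66  ⇒  ω_arm = 33/41
sun–planet mesh: 16·(0−33/41) = −25·(ω_p−ω_arm)  ⇒  ω_p−ω_arm = 528/1025
exact speed ratio = 528/1025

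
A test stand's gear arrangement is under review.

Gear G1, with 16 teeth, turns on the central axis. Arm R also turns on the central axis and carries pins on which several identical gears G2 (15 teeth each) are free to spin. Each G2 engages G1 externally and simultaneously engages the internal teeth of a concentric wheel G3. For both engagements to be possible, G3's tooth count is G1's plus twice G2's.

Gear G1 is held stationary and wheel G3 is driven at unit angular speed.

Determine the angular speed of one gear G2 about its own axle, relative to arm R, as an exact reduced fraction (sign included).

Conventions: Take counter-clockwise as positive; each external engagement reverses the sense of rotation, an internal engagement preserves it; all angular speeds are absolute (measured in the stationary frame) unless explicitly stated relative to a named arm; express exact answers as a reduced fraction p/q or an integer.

368/465

class = planetary set [G3 = 16+2·15 = 46; Willis about the carrier]
ring teeth: 16 + 2·15 = 46
16(ω_sun−ω_arm) = −46(ω_ring−ω_arm),  ω_sun = 0, ω_ring = 1
16(0−ω_arm) = −46(1−ω_arm)  ⇒  62·ω_arm = 46  ⇒  ω_arm = 23/31
sun–planet mesh: 16·(0−23/31) = −15·(ω_p−ω_arm)  ⇒  ω_p−ω_arm = 368/465
exact speed ratio = 368/465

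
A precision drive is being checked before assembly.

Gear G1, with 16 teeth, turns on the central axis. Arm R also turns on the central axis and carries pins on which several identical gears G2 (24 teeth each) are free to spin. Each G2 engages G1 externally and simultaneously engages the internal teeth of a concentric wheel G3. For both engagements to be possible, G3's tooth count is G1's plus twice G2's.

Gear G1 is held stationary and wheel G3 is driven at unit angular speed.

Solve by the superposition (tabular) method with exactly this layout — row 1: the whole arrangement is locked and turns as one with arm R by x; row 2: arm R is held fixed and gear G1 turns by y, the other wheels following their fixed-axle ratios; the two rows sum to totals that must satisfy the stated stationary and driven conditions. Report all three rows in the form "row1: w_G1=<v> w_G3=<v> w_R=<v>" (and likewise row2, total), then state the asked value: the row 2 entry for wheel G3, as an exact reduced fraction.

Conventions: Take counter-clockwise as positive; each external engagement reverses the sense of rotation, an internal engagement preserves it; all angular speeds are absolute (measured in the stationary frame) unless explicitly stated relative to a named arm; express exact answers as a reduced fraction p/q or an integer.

row1: w_G1=4/5 w_G3=4/5 w_R=4/5
row2: w_G1=-4/5 w_G3=1/5 w_R=0
total: w_G1=0 w_G3=1 w_R=4/5
asked value: 1/5

planetary set (16T centre, 24T on arm, 64T internal) — Willis relation
row 1 (train locked, turned with arm): all members turn x
row 2 (arm held, sun turns y): ω_ring = −(16/64)·y, ω_arm = 0
boundary: total ω_sun = x + y = 0 and total ω_ring = x − (16/64)·y = 1  ⇒  y = -4/5, x = 4/5
row 2 ring = −(16/64)·(-4/5) = 1/5
totals (row 1 + row 2): sun 4/5 + (-4/5) = 0, ring 4/5 + 1/5 = 1, arm 4/5 + 0 = 4/5
asked cell (row2, ring) = 1/5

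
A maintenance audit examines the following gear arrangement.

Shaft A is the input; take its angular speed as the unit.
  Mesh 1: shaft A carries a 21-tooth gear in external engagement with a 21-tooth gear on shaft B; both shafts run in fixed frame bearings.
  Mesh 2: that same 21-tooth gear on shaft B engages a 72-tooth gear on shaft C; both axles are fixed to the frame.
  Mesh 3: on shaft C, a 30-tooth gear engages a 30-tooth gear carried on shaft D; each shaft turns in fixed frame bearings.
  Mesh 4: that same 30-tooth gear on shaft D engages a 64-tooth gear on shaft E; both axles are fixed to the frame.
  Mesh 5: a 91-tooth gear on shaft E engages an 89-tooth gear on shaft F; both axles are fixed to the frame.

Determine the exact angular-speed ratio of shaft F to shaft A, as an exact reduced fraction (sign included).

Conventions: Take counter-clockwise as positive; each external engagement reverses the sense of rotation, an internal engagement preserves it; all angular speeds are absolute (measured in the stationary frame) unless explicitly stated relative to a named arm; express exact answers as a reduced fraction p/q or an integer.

-3185/22784

class = fixed-axis compound train [5 meshes; 5 ratios multiply, 5 sense flips]
mesh 1 [21T→21T]: running ratio 1, sense −
mesh 2 [21T→72T]: running ratio 7/24, sense +
mesh 3 [30T→30T]: running ratio 7/24, sense −
mesh 4 [30T→64T]: running ratio 35/256, sense +
mesh 5 [91T→89T]: running ratio 3185/22784, sense −
ω_out/ω_in = -3185/22784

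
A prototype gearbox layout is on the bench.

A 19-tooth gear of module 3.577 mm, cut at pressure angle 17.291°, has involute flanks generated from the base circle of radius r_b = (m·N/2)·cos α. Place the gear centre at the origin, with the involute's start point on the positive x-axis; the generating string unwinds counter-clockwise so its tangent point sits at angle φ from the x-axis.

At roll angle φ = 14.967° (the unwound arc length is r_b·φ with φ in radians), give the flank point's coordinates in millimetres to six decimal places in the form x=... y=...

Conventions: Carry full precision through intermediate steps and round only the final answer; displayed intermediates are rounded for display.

x=33.533990 y=0.191473

class = single-mesh tooth geometry [base-circle involute, m = 3.577, 19T]
pitch radius r_p = m·N/2 = 3.577·19/2 = 33.981500
base radius r_b = r_p·cos α = 33.981500·cos 17.291° = 32.445791
roll angle φ = 14.967° = 0.26122343 rad
x = r_b·(cos φ + φ·sin φ) = 33.533990
y = r_b·(sin φ − φ·cos φ) = 0.191473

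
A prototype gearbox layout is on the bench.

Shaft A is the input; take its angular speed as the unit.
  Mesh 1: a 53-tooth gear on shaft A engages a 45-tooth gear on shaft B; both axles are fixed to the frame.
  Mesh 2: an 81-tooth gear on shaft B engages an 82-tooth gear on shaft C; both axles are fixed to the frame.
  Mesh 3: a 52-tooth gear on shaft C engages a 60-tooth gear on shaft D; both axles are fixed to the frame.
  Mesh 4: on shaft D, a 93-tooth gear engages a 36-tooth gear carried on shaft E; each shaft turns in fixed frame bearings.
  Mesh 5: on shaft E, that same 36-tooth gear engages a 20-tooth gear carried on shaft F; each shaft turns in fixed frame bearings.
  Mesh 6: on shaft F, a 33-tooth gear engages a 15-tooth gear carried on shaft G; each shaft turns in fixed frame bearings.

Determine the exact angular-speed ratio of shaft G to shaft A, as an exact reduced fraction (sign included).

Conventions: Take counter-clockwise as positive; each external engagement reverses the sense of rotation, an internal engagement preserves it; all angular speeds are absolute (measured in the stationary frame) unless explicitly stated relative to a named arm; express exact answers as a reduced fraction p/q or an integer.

class = fixed-axis compound train [6 meshes; 6 ratios multiply, 6 sense flips]
mesh 1 [53T→45T]: running ratio 53/45, sense −
mesh 2 [81T→82T]: running ratio 477/410, sense +
mesh 3 [52T→60T]: running ratio 2067/2050, sense −
mesh 4 [93T→36T]: running ratio 21359/8200, sense +
mesh 5 [36T→20T]: running ratio 192231/41000, sense −
mesh 6 [33T→15T]: running ratio 2114541/205000, sense +
ω_out/ω_in = 2114541/205000

2114541/205000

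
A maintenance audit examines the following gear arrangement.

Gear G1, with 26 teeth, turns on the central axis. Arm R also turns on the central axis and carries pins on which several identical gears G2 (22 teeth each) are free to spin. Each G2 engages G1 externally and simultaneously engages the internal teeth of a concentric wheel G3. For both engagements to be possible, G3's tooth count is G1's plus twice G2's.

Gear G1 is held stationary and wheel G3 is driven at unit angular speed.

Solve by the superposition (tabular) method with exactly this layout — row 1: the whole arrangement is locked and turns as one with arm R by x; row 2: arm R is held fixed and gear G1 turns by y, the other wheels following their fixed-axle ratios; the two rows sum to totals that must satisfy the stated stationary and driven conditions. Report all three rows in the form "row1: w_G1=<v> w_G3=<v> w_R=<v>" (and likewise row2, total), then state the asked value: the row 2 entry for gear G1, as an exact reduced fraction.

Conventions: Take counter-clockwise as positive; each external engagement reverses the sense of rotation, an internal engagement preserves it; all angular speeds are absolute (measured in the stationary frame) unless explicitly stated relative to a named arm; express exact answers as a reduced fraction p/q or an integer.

class = planetary set [G3 = 26+2·22 = 70; Willis about the carrier]
row 1 — lock + rotate with arm: ω_sun = ω_ring = ω_arm = x
superposition row 2 [arm held]: sun y, ring −(26/70)·y, arm 0
boundary: total ω_sun = x + y = 0 and total ω_ring = x − (26/70)·y = 1  ⇒  y = -35/48, x = 35/48
row 2 ring = −(26/70)·(-35/48) = 13/48
totals (row 1 + row 2): sun 35/48 + (-35/48) = 0, ring 35/48 + 13/48 = 1, arm 35/48 + 0 = 35/48
asked cell (row2, sun) = -35/48

row1: w_G1=35/48 w_G3=35/48 w_R=35/48
row2: w_G1=-35/48 w_G3=13/48 w_R=0
total: w_G1=0 w_G3=1 w_R=35/48
asked value: -35/48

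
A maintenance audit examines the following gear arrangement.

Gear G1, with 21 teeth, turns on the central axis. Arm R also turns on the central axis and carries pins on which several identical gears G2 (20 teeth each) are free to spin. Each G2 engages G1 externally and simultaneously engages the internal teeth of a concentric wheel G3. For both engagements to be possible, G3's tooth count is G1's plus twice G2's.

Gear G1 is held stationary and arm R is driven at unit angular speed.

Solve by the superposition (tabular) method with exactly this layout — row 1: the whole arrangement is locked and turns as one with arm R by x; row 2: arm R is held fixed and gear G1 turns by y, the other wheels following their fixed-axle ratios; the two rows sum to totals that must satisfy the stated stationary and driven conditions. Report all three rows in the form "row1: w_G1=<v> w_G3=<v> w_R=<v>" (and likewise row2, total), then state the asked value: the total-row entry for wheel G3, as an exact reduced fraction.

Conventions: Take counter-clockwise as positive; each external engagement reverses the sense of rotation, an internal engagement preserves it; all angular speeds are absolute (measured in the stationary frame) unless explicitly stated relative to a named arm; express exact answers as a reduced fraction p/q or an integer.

row1: w_G1=1 w_G3=1 w_R=1
row2: w_G1=-1 w_G3=21/61 w_R=0
total: w_G1=0 w_G3=82/61 w_R=1
asked value: 82/61

topology: planetary set — G1 21T / G2 20T / G3 61T, arm = carrier (Willis)
row 1 — lock + rotate with arm: ω_sun = ω_ring = ω_arm = x
superposition row 2 [arm held]: sun y, ring −(21/61)·y, arm 0
boundary: total ω_sun = x + y = 0 and total ω_arm = x = 1  ⇒  y = -1, x = 1
row 2 ring = −(21/61)·(-1) = 21/61
totals (row 1 + row 2): sun 1 + (-1) = 0, ring 1 + 21/61 = 82/61, arm 1 + 0 = 1
asked cell (total, ring) = 82/61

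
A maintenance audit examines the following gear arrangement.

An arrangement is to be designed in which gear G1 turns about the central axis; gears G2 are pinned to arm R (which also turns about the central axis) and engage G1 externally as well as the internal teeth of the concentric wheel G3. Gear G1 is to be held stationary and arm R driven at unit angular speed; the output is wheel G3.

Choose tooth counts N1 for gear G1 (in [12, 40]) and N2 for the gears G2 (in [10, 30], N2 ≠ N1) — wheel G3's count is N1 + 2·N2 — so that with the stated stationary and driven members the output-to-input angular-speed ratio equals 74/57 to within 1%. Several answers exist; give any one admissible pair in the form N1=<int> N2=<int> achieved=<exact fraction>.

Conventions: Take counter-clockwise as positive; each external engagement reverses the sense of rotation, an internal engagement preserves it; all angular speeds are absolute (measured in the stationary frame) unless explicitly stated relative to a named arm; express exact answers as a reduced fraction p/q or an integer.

design class (target 74/57): planetary set
Willis with ω_sun = 0: ω_ring/ω_arm = (N1+N3)/N3; set equal to 74/57  ⇒  N3/N1 = 1/(74/57 − 1) = 57/17
N3 = N1 + 2·N2  ⇒  N2/N1 = (N3/N1 − 1)/2 = (57/17 − 1)/2 = 20/17
smallest multiple with N1 ≥ 12 and N2 ≥ 10: k = 1  ⇒  N1 = 1·17 = 17, N2 = 1·20 = 20 (N1 ≤ 40, N2 ≤ 30, N2 ≠ N1 ✓), N3 = 17 + 2·20 = 57
check: (N1+N3)/N3 with N1 = 17, N3 = 57 gives 74/57; |achieved − target| = 0 ≤ 37/2850 ✓

N1=17 N2=20 achieved=74/57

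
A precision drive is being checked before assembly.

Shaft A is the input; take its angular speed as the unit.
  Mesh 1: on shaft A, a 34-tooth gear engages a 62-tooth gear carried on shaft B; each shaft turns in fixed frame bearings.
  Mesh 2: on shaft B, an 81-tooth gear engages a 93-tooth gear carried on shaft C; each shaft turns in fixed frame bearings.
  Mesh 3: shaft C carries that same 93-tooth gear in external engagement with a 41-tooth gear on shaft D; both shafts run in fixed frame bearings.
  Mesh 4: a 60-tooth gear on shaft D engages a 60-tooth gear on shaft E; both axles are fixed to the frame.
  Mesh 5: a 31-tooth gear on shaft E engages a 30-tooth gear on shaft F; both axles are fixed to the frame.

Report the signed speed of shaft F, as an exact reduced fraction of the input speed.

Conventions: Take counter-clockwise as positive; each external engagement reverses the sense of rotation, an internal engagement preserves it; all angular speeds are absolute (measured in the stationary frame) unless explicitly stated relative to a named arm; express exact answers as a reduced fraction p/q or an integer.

-459/410

5-mesh fixed-axis compound train (all bearings frame-fixed)
mesh 1 [34T→62T]: |ω|/ω_in = 1×34/62 = 17/31, sense flips to −
mesh 2 [81T→93T]: |ω|/ω_in = (17/31)×81/93 = 459/961, sense flips to +
mesh 3 [93T→41T]: |ω|/ω_in = (459/961)×93/41 = 1377/1271, sense flips to −
mesh 4 [60T→60T]: |ω|/ω_in = (1377/1271)×60/60 = 1377/1271, sense flips to +
mesh 5 [31T→30T]: |ω|/ω_in = (1377/1271)×31/30 = 459/410, sense flips to −
signed output speed (× input speed) = -459/410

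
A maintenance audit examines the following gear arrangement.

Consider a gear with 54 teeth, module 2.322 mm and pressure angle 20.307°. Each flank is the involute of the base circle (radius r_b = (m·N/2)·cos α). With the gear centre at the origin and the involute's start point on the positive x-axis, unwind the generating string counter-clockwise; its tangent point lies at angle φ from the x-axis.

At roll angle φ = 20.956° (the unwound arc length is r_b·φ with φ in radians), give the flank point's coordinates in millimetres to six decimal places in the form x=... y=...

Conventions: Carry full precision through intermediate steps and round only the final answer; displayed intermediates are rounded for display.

class = single-mesh tooth geometry [base-circle involute, m = 2.322, 54T]
pitch radius r_p = m·N/2 = 2.322·54/2 = 62.694000
base radius r_b = r_p·cos α = 62.694000·cos 20.307° = 58.797351
roll angle φ = 20.956° = 0.36575120 rad
x = r_b·(cos φ + φ·sin φ) = 62.599576
y = r_b·(sin φ − φ·cos φ) = 0.946178

x=62.599576 y=0.946178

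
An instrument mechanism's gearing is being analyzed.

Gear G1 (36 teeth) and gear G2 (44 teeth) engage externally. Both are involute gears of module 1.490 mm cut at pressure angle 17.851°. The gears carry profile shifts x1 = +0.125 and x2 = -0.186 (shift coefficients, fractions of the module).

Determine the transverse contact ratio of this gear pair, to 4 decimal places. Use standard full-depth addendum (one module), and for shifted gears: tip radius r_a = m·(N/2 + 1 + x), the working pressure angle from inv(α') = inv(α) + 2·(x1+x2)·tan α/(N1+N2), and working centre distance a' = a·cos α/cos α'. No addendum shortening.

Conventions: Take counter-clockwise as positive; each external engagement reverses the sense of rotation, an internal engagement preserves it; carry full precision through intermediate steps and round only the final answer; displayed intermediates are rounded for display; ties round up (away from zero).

topology: single-mesh involute geometry — m = 1.490, 36T/44T pair
base radii: r_b1 = 25.528802, r_b2 = 31.201870
tip radii: r_a1 = 28.496250, r_a2 = 33.992860
inv(α') = inv(17.851°) + 2·(+0.125-0.186)·tan α/(36+44) = 0.00999718  ⇒  α' = 17.57516°
a' = a·cos α / cos α' = 59.6000·cos 17.851°/cos 17.57516° = 59.508427
action lengths: √(r_a1²−r_b1²) = 12.661616, √(r_a2²−r_b2²) = 13.489176
base pitch p_b = π·m·cos α = 4.455617
CR = (12.661616 + 13.489176 − 59.508427·sin 17.57516°)/4.455617 = 1.836295
contact ratio ≈ 1.8363

1.8363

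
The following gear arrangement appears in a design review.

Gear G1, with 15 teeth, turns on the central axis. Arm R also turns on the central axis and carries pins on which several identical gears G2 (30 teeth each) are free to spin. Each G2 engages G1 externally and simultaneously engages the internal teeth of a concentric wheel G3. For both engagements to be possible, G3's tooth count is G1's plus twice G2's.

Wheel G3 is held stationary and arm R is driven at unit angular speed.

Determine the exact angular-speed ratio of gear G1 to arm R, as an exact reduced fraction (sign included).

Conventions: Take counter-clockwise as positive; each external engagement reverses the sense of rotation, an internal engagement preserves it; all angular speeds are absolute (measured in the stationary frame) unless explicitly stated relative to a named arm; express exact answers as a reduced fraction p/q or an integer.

recognized (axles ride arm R): planetary set, 15/30/75 teeth
ring teeth: 15 + 2·30 = 75
15(ω_sun−ω_arm) = −75(ω_ring−ω_arm),  ω_ring = 0, ω_arm = 1
ω_sun = 1 − (75/15)(0−1) = 6
ω_out/ω_in = 6

6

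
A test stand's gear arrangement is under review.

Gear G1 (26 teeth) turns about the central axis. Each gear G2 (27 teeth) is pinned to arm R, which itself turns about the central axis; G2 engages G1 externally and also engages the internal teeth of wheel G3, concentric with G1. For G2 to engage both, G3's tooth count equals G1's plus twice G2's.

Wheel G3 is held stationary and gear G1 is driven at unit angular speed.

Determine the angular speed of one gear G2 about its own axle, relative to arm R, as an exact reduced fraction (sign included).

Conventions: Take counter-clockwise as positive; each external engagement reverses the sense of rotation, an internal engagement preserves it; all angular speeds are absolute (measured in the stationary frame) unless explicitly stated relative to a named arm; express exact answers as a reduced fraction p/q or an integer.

-1040/1431

class = planetary set [G3 = 26+2·27 = 80; Willis about the carrier]
ring teeth: 26 + 2·27 = 80
26(ω_sun−ω_arm) = −80(ω_ring−ω_arm),  ω_ring = 0, ω_sun = 1
26(1−ω_arm) = −80(0−ω_arm)  ⇒  106·ω_arm = 26  ⇒  ω_arm = 13/53
sun–planet mesh: 26·(1−13/53) = −27·(ω_p−ω_arm)  ⇒  ω_p−ω_arm = -1040/1431
exact speed ratio = -1040/1431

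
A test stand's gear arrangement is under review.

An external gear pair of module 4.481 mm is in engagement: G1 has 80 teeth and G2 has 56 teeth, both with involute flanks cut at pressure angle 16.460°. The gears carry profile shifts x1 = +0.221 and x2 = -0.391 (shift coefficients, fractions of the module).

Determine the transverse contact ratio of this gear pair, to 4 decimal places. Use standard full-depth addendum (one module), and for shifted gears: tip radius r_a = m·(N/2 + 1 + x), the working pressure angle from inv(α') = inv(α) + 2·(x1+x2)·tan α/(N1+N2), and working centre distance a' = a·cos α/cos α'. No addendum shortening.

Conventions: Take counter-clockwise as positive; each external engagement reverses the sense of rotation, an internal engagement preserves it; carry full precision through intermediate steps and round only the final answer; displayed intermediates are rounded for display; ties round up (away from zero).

2.0937

class = single-mesh tooth geometry [involute pair 80T × 56T, m = 4.481]
base radii: r_b1 = 171.894347, r_b2 = 120.326043
tip radii: r_a1 = 184.711301, r_a2 = 128.196929
inv(α') = inv(16.460°) + 2·(+0.221-0.391)·tan α/(80+56) = 0.00743443  ⇒  α' = 15.95929°
a' = a·cos α / cos α' = 304.7080·cos 16.460°/cos 15.95929° = 303.934853
action lengths: √(r_a1²−r_b1²) = 67.606199, √(r_a2²−r_b2²) = 44.227774
base pitch p_b = π·m·cos α = 13.500550
CR = (67.606199 + 44.227774 − 303.934853·sin 15.95929°)/13.500550 = 2.093678
contact ratio ≈ 2.0937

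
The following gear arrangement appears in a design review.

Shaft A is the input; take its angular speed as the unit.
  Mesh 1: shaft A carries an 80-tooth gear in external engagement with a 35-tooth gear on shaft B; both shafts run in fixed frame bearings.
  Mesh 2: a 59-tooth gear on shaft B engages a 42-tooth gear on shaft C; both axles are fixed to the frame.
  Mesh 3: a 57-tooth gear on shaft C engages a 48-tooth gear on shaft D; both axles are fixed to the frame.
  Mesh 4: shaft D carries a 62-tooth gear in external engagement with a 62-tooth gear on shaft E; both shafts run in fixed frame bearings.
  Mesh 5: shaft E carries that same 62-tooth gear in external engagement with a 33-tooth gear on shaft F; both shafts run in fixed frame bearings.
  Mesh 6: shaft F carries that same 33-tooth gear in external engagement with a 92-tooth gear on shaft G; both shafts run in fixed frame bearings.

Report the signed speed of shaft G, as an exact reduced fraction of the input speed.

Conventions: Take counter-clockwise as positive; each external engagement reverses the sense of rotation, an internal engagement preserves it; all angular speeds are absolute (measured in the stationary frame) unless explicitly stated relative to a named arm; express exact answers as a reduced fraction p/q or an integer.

6-mesh fixed-axis compound train (all bearings frame-fixed)
mesh 1 [80T→35T]: |ω|/ω_in = 1×80/35 = 16/7, sense flips to −
mesh 2 [59T→42T]: |ω|/ω_in = (16/7)×59/42 = 472/147, sense flips to +
mesh 3 [57T→48T]: |ω|/ω_in = (472/147)×57/48 = 1121/294, sense flips to −
mesh 4 [62T→62T]: |ω|/ω_in = (1121/294)×62/62 = 1121/294, sense flips to +
mesh 5 [62T→33T]: |ω|/ω_in = (1121/294)×62/33 = 34751/4851, sense flips to −
mesh 6 [33T→92T]: |ω|/ω_in = (34751/4851)×33/92 = 34751/13524, sense flips to +
signed output speed (× input speed) = 34751/13524

34751/13524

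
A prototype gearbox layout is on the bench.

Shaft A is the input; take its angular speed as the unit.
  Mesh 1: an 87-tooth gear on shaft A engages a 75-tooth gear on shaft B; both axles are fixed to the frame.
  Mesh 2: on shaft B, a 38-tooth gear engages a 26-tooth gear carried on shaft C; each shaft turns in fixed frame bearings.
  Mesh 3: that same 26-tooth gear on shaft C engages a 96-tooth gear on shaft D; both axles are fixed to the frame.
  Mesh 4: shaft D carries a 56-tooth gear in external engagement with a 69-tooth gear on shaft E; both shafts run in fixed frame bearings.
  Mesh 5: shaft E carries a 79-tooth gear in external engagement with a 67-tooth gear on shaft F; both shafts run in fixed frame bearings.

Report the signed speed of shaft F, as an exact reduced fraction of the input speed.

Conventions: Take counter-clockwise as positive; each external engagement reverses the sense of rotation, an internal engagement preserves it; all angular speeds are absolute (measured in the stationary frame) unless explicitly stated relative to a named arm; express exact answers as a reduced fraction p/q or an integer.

-304703/693450

5-mesh fixed-axis compound train (all bearings frame-fixed)
mesh 1 [87T→75T]: |ω|/ω_in = 1×87/75 = 29/25, sense flips to −
mesh 2 [38T→26T]: |ω|/ω_in = (29/25)×38/26 = 551/325, sense flips to +
mesh 3 [26T→96T]: |ω|/ω_in = (551/325)×26/96 = 551/1200, sense flips to −
mesh 4 [56T→69T]: |ω|/ω_in = (551/1200)×56/69 = 3857/10350, sense flips to +
mesh 5 [79T→67T]: |ω|/ω_in = (3857/10350)×79/67 = 304703/693450, sense flips to −
signed output speed (× input speed) = -304703/693450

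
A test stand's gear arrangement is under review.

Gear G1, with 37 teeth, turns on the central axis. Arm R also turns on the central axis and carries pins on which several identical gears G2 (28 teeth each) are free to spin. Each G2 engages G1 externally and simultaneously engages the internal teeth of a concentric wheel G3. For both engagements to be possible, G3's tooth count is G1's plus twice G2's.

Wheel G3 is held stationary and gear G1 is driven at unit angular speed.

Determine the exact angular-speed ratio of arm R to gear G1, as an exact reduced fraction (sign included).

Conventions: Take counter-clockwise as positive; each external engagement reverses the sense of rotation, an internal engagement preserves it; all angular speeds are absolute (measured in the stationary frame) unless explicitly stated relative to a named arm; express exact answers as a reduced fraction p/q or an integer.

class = planetary set [G3 = 37+2·28 = 93; Willis about the carrier]
ring teeth: 37 + 2·28 = 93
37(ω_sun−ω_arm) = −93(ω_ring−ω_arm),  ω_ring = 0, ω_sun = 1
37(1−ω_arm) = −93(0−ω_arm)  ⇒  130·ω_arm = 37  ⇒  ω_arm = 37/130
ω_out/ω_in = 37/130

37/130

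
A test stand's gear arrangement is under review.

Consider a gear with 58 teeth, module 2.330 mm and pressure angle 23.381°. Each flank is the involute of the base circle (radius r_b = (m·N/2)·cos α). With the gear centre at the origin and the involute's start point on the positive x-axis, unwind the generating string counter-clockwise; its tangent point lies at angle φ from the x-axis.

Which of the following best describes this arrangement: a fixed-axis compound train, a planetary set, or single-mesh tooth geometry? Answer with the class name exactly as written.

topology: single-mesh involute geometry — m = 2.330, N = 58
classification: single-mesh tooth geometry

single-mesh tooth geometry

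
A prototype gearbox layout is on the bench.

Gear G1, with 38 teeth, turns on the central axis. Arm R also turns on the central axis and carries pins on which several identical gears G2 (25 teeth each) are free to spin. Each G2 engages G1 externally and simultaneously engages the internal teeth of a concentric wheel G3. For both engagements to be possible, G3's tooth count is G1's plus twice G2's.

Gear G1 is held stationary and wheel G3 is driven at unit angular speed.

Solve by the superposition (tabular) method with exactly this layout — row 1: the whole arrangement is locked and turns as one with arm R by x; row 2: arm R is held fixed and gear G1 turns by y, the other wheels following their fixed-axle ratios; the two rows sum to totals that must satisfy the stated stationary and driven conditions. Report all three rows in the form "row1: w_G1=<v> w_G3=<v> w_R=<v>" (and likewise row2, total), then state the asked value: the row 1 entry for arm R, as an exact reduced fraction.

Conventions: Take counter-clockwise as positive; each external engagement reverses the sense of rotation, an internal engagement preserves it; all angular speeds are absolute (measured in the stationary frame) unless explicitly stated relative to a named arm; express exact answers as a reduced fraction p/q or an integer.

row1: w_G1=44/63 w_G3=44/63 w_R=44/63
row2: w_G1=-44/63 w_G3=19/63 w_R=0
total: w_G1=0 w_G3=1 w_R=44/63
asked value: 44/63

topology: planetary set — G1 38T / G2 25T / G3 88T, arm = carrier (Willis)
row 1 — lock + rotate with arm: ω_sun = ω_ring = ω_arm = x
row 2: sun turns y, ring = −(38/88)·y, arm 0
boundary: total ω_sun = x + y = 0 and total ω_ring = x − (38/88)·y = 1  ⇒  y = -44/63, x = 44/63
row 2 ring = −(38/88)·(-44/63) = 19/63
totals (row 1 + row 2): sun 44/63 + (-44/63) = 0, ring 44/63 + 19/63 = 1, arm 44/63 + 0 = 44/63
asked cell (row1, arm) = 44/63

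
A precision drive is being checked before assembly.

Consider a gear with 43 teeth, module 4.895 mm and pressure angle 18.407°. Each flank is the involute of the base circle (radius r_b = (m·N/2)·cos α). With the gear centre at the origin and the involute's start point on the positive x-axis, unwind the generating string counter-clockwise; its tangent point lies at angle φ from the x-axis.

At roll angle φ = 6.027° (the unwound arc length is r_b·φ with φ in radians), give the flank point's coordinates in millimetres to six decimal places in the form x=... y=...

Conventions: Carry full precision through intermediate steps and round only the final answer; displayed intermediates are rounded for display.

x=100.408969 y=0.038701

single-mesh involute tooth geometry (43T wheel at module 4.895)
pitch radius r_p = m·N/2 = 4.895·43/2 = 105.242500
base radius r_b = r_p·cos α = 105.242500·cos 18.407° = 99.858024
roll angle φ = 6.027° = 0.10519099 rad
x = r_b·(cos φ + φ·sin φ) = 100.408969
y = r_b·(sin φ − φ·cos φ) = 0.038701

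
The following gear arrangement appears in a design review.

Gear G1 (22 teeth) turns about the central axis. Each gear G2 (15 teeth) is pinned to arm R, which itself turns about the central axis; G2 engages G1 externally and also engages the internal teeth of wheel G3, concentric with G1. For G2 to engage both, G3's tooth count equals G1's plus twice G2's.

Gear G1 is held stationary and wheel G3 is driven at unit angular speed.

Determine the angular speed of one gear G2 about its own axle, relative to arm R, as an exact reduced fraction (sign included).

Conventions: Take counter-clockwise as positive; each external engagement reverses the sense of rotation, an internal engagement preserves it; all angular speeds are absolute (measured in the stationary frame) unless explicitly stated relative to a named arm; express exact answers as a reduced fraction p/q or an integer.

572/555

recognized (axles ride arm R): planetary set, 22/15/52 teeth
ring teeth: 22 + 2·15 = 52
22(ω_sun−ω_arm) = −52(ω_ring−ω_arm),  ω_sun = 0, ω_ring = 1
22(0−ω_arm) = −52(1−ω_arm)  ⇒  74·ω_arm = 52  ⇒  ω_arm = 26/37
sun–planet mesh: 22·(0−26/37) = −15·(ω_p−ω_arm)  ⇒  ω_p−ω_arm = 572/555
exact speed ratio = 572/555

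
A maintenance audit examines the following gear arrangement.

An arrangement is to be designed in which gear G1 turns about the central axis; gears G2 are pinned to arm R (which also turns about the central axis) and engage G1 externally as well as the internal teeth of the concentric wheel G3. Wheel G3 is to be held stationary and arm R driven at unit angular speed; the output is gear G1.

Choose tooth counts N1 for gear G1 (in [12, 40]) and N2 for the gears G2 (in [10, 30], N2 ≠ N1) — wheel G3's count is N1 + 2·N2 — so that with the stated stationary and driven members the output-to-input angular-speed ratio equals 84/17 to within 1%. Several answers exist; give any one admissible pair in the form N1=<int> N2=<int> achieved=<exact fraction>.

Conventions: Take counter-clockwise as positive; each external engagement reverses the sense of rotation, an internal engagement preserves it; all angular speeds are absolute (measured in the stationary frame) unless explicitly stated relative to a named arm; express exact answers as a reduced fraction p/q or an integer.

N1=17 N2=25 achieved=84/17

design class (target 84/17): planetary set
Willis with ω_ring = 0: ω_sun/ω_arm = (N1+N3)/N1; set equal to 84/17  ⇒  N3/N1 = 84/17 − 1 = 67/17
N3 = N1 + 2·N2  ⇒  N2/N1 = (N3/N1 − 1)/2 = (67/17 − 1)/2 = 25/17
smallest multiple with N1 ≥ 12 and N2 ≥ 10: k = 1  ⇒  N1 = 1·17 = 17, N2 = 1·25 = 25 (N1 ≤ 40, N2 ≤ 30, N2 ≠ N1 ✓), N3 = 17 + 2·25 = 67
check: (N1+N3)/N1 with N1 = 17, N3 = 67 gives 84/17; |achieved − target| = 0 ≤ 21/425 ✓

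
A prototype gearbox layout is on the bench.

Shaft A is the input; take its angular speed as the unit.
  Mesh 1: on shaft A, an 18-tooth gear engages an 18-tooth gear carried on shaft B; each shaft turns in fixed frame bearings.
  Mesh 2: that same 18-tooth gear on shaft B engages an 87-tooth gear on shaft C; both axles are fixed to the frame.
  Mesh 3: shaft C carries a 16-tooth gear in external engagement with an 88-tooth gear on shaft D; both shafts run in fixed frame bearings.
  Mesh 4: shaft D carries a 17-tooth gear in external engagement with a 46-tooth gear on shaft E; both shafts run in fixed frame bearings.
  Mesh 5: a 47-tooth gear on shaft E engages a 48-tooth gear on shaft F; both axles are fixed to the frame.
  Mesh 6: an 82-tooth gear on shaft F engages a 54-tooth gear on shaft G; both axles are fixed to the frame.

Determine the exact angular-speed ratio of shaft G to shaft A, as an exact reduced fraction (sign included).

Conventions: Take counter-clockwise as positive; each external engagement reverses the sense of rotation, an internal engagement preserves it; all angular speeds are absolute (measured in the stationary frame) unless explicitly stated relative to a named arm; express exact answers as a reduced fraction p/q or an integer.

32759/1584792

class = fixed-axis compound train [6 meshes; 6 ratios multiply, 6 sense flips]
mesh 1 [18T→18T]: running ratio 1, sense −
mesh 2 [18T→87T]: running ratio 6/29, sense +
mesh 3 [16T→88T]: running ratio 12/319, sense −
mesh 4 [17T→46T]: running ratio 102/7337, sense +
mesh 5 [47T→48T]: running ratio 799/58696, sense −
mesh 6 [82T→54T]: running ratio 32759/1584792, sense +
ω_out/ω_in = 32759/1584792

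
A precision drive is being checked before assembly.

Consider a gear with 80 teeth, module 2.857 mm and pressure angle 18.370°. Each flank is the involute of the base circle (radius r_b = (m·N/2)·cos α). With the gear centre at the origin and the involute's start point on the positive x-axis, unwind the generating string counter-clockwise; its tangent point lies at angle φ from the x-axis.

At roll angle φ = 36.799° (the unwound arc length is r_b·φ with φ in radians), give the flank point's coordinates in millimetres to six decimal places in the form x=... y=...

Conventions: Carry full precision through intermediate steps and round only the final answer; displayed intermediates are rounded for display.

class = single-mesh tooth geometry [base-circle involute, m = 2.857, 80T]
pitch radius r_p = m·N/2 = 2.857·80/2 = 114.280000
base radius r_b = r_p·cos α = 114.280000·cos 18.370° = 108.456423
roll angle φ = 36.799° = 0.64226371 rad
x = r_b·(cos φ + φ·sin φ) = 128.571182
y = r_b·(sin φ − φ·cos φ) = 9.188667

x=128.571182 y=9.188667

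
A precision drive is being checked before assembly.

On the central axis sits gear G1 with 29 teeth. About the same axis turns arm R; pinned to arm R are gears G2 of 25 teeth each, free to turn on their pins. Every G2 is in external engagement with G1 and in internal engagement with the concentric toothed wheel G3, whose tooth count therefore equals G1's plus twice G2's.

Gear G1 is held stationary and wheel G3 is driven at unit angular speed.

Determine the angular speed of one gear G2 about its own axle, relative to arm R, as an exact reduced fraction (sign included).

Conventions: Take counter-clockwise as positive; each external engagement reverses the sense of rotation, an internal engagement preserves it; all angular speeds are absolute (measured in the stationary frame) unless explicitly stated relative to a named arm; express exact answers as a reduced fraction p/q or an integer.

2291/2700

class = planetary set [G3 = 29+2·25 = 79; Willis about the carrier]
ring teeth: 29 + 2·25 = 79
29(ω_sun−ω_arm) = −79(ω_ring−ω_arm),  ω_sun = 0, ω_ring = 1
29(0−ω_arm) = −79(1−ω_arm)  ⇒  108·ω_arm = 79  ⇒  ω_arm = 79/108
sun–planet mesh: 29·(0−79/108) = −25·(ω_p−ω_arm)  ⇒  ω_p−ω_arm = 2291/2700
exact speed ratio = 2291/2700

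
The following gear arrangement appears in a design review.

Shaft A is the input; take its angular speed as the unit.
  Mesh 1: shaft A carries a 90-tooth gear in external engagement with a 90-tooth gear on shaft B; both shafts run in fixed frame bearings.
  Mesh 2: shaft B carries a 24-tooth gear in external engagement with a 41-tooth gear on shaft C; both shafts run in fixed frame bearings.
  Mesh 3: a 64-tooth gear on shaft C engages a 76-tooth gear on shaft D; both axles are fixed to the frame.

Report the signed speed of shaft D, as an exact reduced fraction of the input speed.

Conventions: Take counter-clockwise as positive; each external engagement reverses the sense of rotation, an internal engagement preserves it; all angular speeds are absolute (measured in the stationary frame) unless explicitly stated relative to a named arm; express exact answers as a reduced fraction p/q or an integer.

3-mesh fixed-axis compound train (all bearings frame-fixed)
mesh 1 [90T→90T]: |ω|/ω_in = 1×90/90 = 1, sense flips to −
mesh 2 [24T→41T]: |ω|/ω_in = 1×24/41 = 24/41, sense flips to +
mesh 3 [64T→76T]: |ω|/ω_in = (24/41)×64/76 = 384/779, sense flips to −
signed output speed (× input speed) = -384/779

-384/779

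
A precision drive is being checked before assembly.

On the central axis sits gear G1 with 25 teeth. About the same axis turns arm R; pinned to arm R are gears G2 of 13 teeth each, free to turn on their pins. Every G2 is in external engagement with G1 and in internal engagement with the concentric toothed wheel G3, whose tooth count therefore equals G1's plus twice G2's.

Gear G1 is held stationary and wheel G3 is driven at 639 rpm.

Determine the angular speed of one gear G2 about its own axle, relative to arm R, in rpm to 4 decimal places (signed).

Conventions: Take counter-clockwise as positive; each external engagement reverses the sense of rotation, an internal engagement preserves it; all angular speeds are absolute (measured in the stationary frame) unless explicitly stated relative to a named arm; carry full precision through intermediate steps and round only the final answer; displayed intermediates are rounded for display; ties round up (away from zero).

+824.6204 rpm

topology: planetary set — G1 25T / G2 13T / G3 51T, arm = carrier (Willis)
normalise by the input: solve with ω_ring = 1, then scale by 639 rpm
ring teeth: 25 + 2·13 = 51
25(ω_sun−ω_arm) = −51(ω_ring−ω_arm),  ω_sun = 0, ω_ring = 1
25(0−ω_arm) = −51(1−ω_arm)  ⇒  76·ω_arm = 51  ⇒  ω_arm = 51/76
sun–planet mesh: 25·(0−51/76) = −13·(ω_p−ω_arm)  ⇒  ω_p−ω_arm = 1275/988
scale: ω_p−ω_arm = 1275/988 × 639 rpm = +824.6204 rpm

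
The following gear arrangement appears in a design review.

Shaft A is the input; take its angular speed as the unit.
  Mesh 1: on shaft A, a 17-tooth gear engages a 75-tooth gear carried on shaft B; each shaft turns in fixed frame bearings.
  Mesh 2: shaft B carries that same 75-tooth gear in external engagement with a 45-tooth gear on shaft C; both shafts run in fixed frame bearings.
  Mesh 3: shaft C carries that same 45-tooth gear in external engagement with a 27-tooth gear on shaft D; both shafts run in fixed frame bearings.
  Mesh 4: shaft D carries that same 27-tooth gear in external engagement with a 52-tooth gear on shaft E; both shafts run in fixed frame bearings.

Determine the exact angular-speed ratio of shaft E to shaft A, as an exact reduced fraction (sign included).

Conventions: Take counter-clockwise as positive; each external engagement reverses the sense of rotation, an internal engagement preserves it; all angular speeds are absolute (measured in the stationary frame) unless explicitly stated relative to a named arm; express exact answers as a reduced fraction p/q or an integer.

17/52

class = fixed-axis compound train [4 meshes; 4 ratios multiply, 4 sense flips]
mesh 1 [17T→75T]: running ratio 17/75, sense −
mesh 2 [75T→45T]: running ratio 17/45, sense +
mesh 3 [45T→27T]: running ratio 17/27, sense −
mesh 4 [27T→52T]: running ratio 17/52, sense +
ω_out/ω_in = 17/52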